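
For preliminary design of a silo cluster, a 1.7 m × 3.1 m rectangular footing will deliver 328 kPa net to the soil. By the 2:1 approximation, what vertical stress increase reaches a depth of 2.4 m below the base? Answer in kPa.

Δσ_z ≈ 76.7 kPa

By the 2:1 method the load spreads at 1 horizontal : 2 vertical, so at depth z the loaded area has grown by z in each plan dimension:
Δσ = qBL/((B+z)(L+z)) = 328×1.7×3.1/((1.7+2.4)(3.1+2.4)) = 76.655 kPa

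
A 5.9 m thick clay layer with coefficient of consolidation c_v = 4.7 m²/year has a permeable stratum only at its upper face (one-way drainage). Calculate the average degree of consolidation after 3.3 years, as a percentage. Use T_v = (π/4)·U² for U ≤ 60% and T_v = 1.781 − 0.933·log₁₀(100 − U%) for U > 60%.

Drainage path length: H_d = H = 5.9 m (single drainage).
T_v = c_v·t/H_d² = 4.7×3.3/5.9² = 0.44556.
T_v = 0.44556 corresponds to the U > 60% branch:
U = 1 − 10^((1.781 − T_v)/0.933)/100 = 0.73

U ≈ 73 %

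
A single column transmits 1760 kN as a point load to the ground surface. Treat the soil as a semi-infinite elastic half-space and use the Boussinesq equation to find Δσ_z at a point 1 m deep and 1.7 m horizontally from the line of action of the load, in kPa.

Δσ_z ≈ 28.2 kPa

Boussinesq vertical stress below a point load on an elastic half-space:
Δσ_z = 3P/(2πz²) · [1 + (r/z)²]^(−5/2)
r/z = 1.7/1 = 1.7; [1+(r/z)²]^(−5/2) = 0.033506.
Δσ_z = 3×1760/(2π×1²) × 0.033506 = 840.34 × 0.033506 = 28.16 kPa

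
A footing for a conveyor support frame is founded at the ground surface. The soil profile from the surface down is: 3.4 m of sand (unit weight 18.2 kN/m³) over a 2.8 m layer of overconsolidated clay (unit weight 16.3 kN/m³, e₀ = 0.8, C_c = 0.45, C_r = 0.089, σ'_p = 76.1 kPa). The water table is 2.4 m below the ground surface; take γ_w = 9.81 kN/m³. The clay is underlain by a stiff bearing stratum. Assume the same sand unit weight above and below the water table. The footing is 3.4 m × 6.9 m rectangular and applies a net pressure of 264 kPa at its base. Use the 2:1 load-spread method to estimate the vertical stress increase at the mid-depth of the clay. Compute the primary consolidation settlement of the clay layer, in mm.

Mid-depth of clay below the ground surface: z = 3.4 + 2.8/2 = 4.8 m.
Total vertical stress at mid-clay: σ_v = 18.2×3.4 + 16.3×1.4 = 84.7 kPa.
Pore pressure: u = 9.81×(4.8 − 2.4) = 23.544 kPa.
Initial effective stress: σ'_0 = σ_v − u = 84.7 − 23.544 = 61.156 kPa.
Stress increase at mid-clay by the 2:1 spreading method:
Δσ = qBL/((B+z)(L+z)) = 264×3.4×6.9/((3.4+4.8)(6.9+4.8)) = 64.555 kPa
Final effective stress: σ'_f = 61.156 + 64.555 = 125.71 kPa.
σ'_f = 125.71 > σ'_p = 76.1 kPa, so the stress path crosses the preconsolidation pressure — recompression up to σ'_p, then virgin compression beyond:
S_c = H/(1+e₀)·[C_r·log₁₀(σ'_p/σ'_0) + C_c·log₁₀(σ'_f/σ'_p)]
    = 2.8/1.8 × [0.089×log₁₀(76.1/61.156) + 0.45×log₁₀(125.71/76.1)]
    = 1.5556 × [0.0084502 + 0.098093] = 0.1657 m

S_c ≈ 166 mm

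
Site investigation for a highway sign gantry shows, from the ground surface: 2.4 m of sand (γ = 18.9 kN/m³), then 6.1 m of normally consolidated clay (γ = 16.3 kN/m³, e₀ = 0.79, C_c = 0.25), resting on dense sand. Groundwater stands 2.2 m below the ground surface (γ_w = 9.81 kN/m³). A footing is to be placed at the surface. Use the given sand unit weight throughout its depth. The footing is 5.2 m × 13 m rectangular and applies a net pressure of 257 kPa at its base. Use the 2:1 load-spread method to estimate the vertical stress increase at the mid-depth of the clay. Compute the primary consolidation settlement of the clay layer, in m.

Mid-depth of clay below the ground surface: z = 2.4 + 6.1/2 = 5.45 m.
Total vertical stress at mid-clay: σ_v = 18.9×2.4 + 16.3×3.05 = 95.075 kPa.
Pore pressure: u = 9.81×(5.45 − 2.2) = 31.883 kPa.
Initial effective stress: σ'_0 = σ_v − u = 95.075 − 31.883 = 63.192 kPa.
Stress increase at mid-clay by the 2:1 spreading method:
Δσ = qBL/((B+z)(L+z)) = 257×5.2×13/((5.2+5.45)(13+5.45)) = 88.417 kPa
Final effective stress: σ'_f = σ'_0 + Δσ = 63.192 + 88.417 = 151.61 kPa.
Normally consolidated clay, so the full stress increment lies on the virgin compression line:
S_c = C_c·H/(1+e₀)·log₁₀(σ'_f/σ'_0) = 0.25×6.1/(1+0.79)×log₁₀(151.61/63.192)
    = 0.85196 × 0.38007 = 0.3238 m

S_c ≈ 0.324 m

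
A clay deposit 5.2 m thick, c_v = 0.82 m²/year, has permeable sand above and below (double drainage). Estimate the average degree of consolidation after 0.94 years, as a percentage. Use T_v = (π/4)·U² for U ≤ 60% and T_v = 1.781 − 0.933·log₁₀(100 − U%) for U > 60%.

U ≈ 38.1 %

Drainage path length: H_d = H/2 = 2.6 m (double drainage).
T_v = c_v·t/H_d² = 0.82×0.94/2.6² = 0.11402.
T_v = 0.11402 corresponds to the U ≤ 60% branch:
U = √(4T_v/π) = 0.381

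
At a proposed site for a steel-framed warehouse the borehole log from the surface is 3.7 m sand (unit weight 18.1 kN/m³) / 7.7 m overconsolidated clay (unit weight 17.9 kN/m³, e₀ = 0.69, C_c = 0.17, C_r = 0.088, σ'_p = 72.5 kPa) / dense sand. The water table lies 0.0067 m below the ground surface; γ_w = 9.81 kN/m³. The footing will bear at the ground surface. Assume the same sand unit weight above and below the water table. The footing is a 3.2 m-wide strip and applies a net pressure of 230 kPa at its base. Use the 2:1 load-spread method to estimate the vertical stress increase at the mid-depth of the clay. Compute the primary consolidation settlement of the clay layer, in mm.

S_c ≈ 225 mm

Mid-depth of clay below the ground surface: z = 3.7 + 7.7/2 = 7.55 m.
Total vertical stress at mid-clay: σ_v = 18.1×3.7 + 17.9×3.85 = 135.88 kPa.
Pore pressure: u = 9.81×(7.55 − 0.0067) = 73.997 kPa.
Initial effective stress: σ'_0 = σ_v − u = 135.88 − 73.997 = 61.883 kPa.
Stress increase at mid-clay by the 2:1 spreading method:
Δσ = qB/(B+z) = 230×3.2/(3.2+7.55) = 68.465 kPa
Final effective stress: σ'_f = 61.883 + 68.465 = 130.35 kPa.
σ'_f = 130.35 > σ'_p = 72.5 kPa, so the stress path crosses the preconsolidation pressure — recompression up to σ'_p, then virgin compression beyond:
S_c = H/(1+e₀)·[C_r·log₁₀(σ'_p/σ'_0) + C_c·log₁₀(σ'_f/σ'_p)]
    = 7.7/1.69 × [0.088×log₁₀(72.5/61.883) + 0.17×log₁₀(130.35/72.5)]
    = 4.5562 × [0.0060515 + 0.043311] = 0.2249 m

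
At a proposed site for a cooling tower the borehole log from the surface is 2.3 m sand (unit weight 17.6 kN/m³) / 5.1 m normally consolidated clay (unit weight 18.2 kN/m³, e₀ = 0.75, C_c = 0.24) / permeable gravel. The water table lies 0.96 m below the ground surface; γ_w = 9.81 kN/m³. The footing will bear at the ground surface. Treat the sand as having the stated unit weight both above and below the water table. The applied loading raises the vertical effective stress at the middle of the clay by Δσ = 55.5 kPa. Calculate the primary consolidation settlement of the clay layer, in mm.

Mid-depth of clay below the ground surface: z = 2.3 + 5.1/2 = 4.85 m.
Total vertical stress at mid-clay: σ_v = 17.6×2.3 + 18.2×2.55 = 86.89 kPa.
Pore pressure: u = 9.81×(4.85 − 0.96) = 38.161 kPa.
Initial effective stress: σ'_0 = σ_v − u = 86.89 − 38.161 = 48.729 kPa.
Final effective stress: σ'_f = σ'_0 + Δσ = 48.729 + 55.5 = 104.23 kPa.
Normally consolidated clay, so the full stress increment lies on the virgin compression line:
S_c = C_c·H/(1+e₀)·log₁₀(σ'_f/σ'_0) = 0.24×5.1/(1+0.75)×log₁₀(104.23/48.729)
    = 0.69943 × 0.33021 = 0.231 m

S_c ≈ 231 mm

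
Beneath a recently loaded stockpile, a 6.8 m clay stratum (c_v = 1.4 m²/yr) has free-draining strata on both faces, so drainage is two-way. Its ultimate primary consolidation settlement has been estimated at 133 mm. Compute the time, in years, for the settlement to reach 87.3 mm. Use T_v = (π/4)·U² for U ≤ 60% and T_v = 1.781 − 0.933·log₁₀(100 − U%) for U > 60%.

Drainage path length: H_d = H/2 = 3.4 m (double drainage).
U = S(t)/S_ult = 87.3/133 = 0.6564.
U > 60%: T_v = 1.781 − 0.933·log₁₀(100 − 65.639) = 0.34785.
t = T_v·H_d²/c_v = 0.34785×3.4²/1.4 = 2.872 years.

t ≈ 2.87 years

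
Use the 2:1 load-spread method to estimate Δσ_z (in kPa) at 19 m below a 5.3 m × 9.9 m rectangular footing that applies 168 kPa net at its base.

Δσ_z ≈ 12.6 kPa

By the 2:1 method the load spreads at 1 horizontal : 2 vertical, so at depth z the loaded area has grown by z in each plan dimension:
Δσ = qBL/((B+z)(L+z)) = 168×5.3×9.9/((5.3+19)(9.9+19)) = 12.552 kPa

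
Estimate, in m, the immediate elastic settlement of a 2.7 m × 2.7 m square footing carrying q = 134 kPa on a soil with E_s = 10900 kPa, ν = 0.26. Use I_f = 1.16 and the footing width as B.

S_e ≈ 0.0359 m

Immediate (elastic) settlement: S_e = q·B·(1−ν²)/E_s · I_f.
S_e = 134 × 2.7 × (1 − 0.26²) / 10900 × 1.16
    = 134 × 2.7 × 0.9324 / 10900 × 1.16
    = 0.0359 m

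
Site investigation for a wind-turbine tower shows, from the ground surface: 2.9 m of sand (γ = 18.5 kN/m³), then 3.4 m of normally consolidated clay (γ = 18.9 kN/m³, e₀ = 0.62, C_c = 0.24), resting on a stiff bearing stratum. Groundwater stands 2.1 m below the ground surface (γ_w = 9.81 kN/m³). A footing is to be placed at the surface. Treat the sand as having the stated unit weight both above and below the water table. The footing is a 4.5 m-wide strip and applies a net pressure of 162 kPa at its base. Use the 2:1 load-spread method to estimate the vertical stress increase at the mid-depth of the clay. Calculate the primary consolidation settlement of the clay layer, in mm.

Mid-depth of clay below the ground surface: z = 2.9 + 3.4/2 = 4.6 m.
Total vertical stress at mid-clay: σ_v = 18.5×2.9 + 18.9×1.7 = 85.78 kPa.
Pore pressure: u = 9.81×(4.6 − 2.1) = 24.525 kPa.
Initial effective stress: σ'_0 = σ_v − u = 85.78 − 24.525 = 61.255 kPa.
Stress increase at mid-clay by the 2:1 spreading method:
Δσ = qB/(B+z) = 162×4.5/(4.5+4.6) = 80.11 kPa
Final effective stress: σ'_f = σ'_0 + Δσ = 61.255 + 80.11 = 141.37 kPa.
Normally consolidated clay, so the full stress increment lies on the virgin compression line:
S_c = C_c·H/(1+e₀)·log₁₀(σ'_f/σ'_0) = 0.24×3.4/(1+0.62)×log₁₀(141.37/61.255)
    = 0.5037 × 0.36322 = 0.183 m

S_c ≈ 183 mm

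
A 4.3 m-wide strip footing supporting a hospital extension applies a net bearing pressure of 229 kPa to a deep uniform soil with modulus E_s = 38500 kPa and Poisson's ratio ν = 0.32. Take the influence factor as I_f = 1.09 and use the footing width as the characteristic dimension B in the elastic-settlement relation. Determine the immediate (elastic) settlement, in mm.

S_e ≈ 25 mm

Immediate (elastic) settlement: S_e = q·B·(1−ν²)/E_s · I_f.
S_e = 229 × 4.3 × (1 − 0.32²) / 38500 × 1.09
    = 229 × 4.3 × 0.8976 / 38500 × 1.09
    = 0.02502 m = 25.02 mm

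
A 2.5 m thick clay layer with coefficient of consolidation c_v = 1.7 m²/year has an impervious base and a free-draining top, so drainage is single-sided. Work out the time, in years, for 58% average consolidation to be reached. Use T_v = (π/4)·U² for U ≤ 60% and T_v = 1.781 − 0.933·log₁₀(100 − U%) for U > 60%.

Drainage path length: H_d = H = 2.5 m (single drainage).
U ≤ 60%: T_v = (π/4)·U² = (π/4)×0.58² = 0.26421.
t = T_v·H_d²/c_v = 0.26421×2.5²/1.7 = 0.9714 years.

t ≈ 0.971 years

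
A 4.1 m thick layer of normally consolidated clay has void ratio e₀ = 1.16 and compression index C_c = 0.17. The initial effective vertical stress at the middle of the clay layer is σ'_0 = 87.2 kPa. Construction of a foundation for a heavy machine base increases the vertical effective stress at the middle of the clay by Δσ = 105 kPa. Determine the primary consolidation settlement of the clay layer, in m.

S_c ≈ 0.111 m

Final effective stress: σ'_f = σ'_0 + Δσ = 87.2 + 105 = 192.2 kPa.
Normally consolidated clay, so the full stress increment lies on the virgin compression line:
S_c = C_c·H/(1+e₀)·log₁₀(σ'_f/σ'_0) = 0.17×4.1/(1+1.16)×log₁₀(192.2/87.2)
    = 0.32269 × 0.34324 = 0.1108 m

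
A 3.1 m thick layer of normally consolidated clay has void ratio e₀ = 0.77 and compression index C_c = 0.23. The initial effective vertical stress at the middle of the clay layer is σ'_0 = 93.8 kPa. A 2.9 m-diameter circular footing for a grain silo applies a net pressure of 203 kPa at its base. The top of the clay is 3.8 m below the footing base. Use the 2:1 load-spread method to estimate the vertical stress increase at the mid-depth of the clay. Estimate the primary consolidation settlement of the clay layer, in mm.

S_c ≈ 41.5 mm

Mid-depth of clay below the footing base: z = 3.8 + 3.1/2 = 5.35 m.
Stress increase at mid-clay by the 2:1 spreading method:
Δσ ≈ qD²/(D+z)² = 203×2.9²/(2.9+5.35)² = 25.083 kPa
Final effective stress: σ'_f = σ'_0 + Δσ = 93.8 + 25.083 = 118.88 kPa.
Normally consolidated clay, so the full stress increment lies on the virgin compression line:
S_c = C_c·H/(1+e₀)·log₁₀(σ'_f/σ'_0) = 0.23×3.1/(1+0.77)×log₁₀(118.88/93.8)
    = 0.40282 × 0.10291 = 0.04145 m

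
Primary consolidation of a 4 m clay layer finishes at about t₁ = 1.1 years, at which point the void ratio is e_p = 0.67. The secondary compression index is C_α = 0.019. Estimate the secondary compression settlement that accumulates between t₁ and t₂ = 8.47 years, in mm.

S_s ≈ 40.3 mm

Secondary compression: S_s = C_α·H/(1+e_p)·log₁₀(t₂/t₁)
S_s = 0.019×4/(1+0.67)×log₁₀(8.47/1.1)
    = 0.04551 × 0.8865 = 0.04034 m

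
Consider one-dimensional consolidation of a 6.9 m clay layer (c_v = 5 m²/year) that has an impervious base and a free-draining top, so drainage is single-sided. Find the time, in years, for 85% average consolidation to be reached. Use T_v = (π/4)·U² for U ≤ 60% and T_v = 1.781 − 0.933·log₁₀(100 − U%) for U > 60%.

Drainage path length: H_d = H = 6.9 m (single drainage).
U > 60%: T_v = 1.781 − 0.933·log₁₀(100 − 85) = 0.68371.
t = T_v·H_d²/c_v = 0.68371×6.9²/5 = 6.51 years.

t ≈ 6.51 years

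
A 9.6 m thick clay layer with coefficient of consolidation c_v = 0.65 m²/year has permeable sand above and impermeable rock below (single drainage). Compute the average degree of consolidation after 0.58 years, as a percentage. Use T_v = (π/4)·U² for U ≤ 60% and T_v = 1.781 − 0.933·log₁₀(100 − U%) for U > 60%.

Drainage path length: H_d = H = 9.6 m (single drainage).
T_v = c_v·t/H_d² = 0.65×0.58/9.6² = 0.0040907.
T_v = 0.0040907 corresponds to the U ≤ 60% branch:
U = √(4T_v/π) = 0.07217

U ≈ 7.22 %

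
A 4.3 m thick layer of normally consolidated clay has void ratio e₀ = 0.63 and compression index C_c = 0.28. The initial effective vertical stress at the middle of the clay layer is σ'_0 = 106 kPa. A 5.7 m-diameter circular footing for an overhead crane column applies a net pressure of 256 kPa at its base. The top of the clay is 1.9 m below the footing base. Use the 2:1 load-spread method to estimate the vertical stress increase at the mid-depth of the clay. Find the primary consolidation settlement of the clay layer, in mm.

Mid-depth of clay below the footing base: z = 1.9 + 4.3/2 = 4.05 m.
Stress increase at mid-clay by the 2:1 spreading method:
Δσ ≈ qD²/(D+z)² = 256×5.7²/(5.7+4.05)² = 87.494 kPa
Final effective stress: σ'_f = σ'_0 + Δσ = 106 + 87.494 = 193.49 kPa.
Normally consolidated clay, so the full stress increment lies on the virgin compression line:
S_c = C_c·H/(1+e₀)·log₁₀(σ'_f/σ'_0) = 0.28×4.3/(1+0.63)×log₁₀(193.49/106)
    = 0.73865 × 0.26135 = 0.193 m

S_c ≈ 193 mm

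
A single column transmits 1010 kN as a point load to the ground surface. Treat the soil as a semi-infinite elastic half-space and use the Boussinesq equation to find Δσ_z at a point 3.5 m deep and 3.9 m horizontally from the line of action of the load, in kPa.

Boussinesq vertical stress below a point load on an elastic half-space:
Δσ_z = 3P/(2πz²) · [1 + (r/z)²]^(−5/2)
r/z = 3.9/3.5 = 1.1143; [1+(r/z)²]^(−5/2) = 0.13292.
Δσ_z = 3×1010/(2π×3.5²) × 0.13292 = 39.366 × 0.13292 = 5.233 kPa

Δσ_z ≈ 5.23 kPa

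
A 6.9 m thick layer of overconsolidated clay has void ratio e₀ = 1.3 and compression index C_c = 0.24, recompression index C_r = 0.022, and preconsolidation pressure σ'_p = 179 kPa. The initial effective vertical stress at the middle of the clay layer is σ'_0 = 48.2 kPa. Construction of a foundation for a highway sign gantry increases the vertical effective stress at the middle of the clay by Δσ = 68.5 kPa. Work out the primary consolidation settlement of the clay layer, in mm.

S_c ≈ 25.3 mm

Final effective stress: σ'_f = 48.2 + 68.5 = 116.7 kPa.
σ'_f = 116.7 ≤ σ'_p = 179 kPa, so the clay remains overconsolidated and only the recompression index applies:
S_c = C_r·H/(1+e₀)·log₁₀(σ'_f/σ'_0) = 0.022×6.9/2.3×log₁₀(116.7/48.2)
    = 0.066 × 0.38402 = 0.02535 m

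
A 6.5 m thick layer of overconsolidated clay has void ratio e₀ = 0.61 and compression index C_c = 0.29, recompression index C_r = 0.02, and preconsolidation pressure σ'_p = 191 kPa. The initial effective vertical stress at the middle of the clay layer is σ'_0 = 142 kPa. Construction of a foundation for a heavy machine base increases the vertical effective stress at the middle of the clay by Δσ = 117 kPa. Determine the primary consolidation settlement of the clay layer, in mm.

S_c ≈ 165 mm

Final effective stress: σ'_f = 142 + 117 = 259 kPa.
σ'_f = 259 > σ'_p = 191 kPa, so the stress path crosses the preconsolidation pressure — recompression up to σ'_p, then virgin compression beyond:
S_c = H/(1+e₀)·[C_r·log₁₀(σ'_p/σ'_0) + C_c·log₁₀(σ'_f/σ'_p)]
    = 6.5/1.61 × [0.02×log₁₀(191/142) + 0.29×log₁₀(259/191)]
    = 4.0373 × [0.0025749 + 0.038357] = 0.1653 m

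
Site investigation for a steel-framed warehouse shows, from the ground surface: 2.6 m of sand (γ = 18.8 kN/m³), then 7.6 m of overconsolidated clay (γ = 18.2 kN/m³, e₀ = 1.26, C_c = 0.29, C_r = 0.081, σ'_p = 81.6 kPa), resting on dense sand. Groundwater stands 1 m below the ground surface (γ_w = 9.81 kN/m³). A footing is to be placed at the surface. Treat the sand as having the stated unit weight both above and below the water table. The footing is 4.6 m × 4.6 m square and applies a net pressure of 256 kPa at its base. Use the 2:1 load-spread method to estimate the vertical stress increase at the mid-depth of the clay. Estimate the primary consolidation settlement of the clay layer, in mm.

Mid-depth of clay below the ground surface: z = 2.6 + 7.6/2 = 6.4 m.
Total vertical stress at mid-clay: σ_v = 18.8×2.6 + 18.2×3.8 = 118.04 kPa.
Pore pressure: u = 9.81×(6.4 − 1) = 52.974 kPa.
Initial effective stress: σ'_0 = σ_v − u = 118.04 − 52.974 = 65.066 kPa.
Stress increase at mid-clay by the 2:1 spreading method:
Δσ = qBL/((B+z)(L+z)) = 256×4.6×4.6/((4.6+6.4)(4.6+6.4)) = 44.768 kPa
Final effective stress: σ'_f = 65.066 + 44.768 = 109.83 kPa.
σ'_f = 109.83 > σ'_p = 81.6 kPa, so the stress path crosses the preconsolidation pressure — recompression up to σ'_p, then virgin compression beyond:
S_c = H/(1+e₀)·[C_r·log₁₀(σ'_p/σ'_0) + C_c·log₁₀(σ'_f/σ'_p)]
    = 7.6/2.26 × [0.081×log₁₀(81.6/65.066) + 0.29×log₁₀(109.83/81.6)]
    = 3.3628 × [0.0079652 + 0.037419] = 0.1526 m

S_c ≈ 153 mm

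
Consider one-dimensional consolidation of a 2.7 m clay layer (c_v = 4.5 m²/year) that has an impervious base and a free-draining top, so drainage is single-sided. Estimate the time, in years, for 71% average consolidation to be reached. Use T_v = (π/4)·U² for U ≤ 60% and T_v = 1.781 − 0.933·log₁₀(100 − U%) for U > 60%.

Drainage path length: H_d = H = 2.7 m (single drainage).
U > 60%: T_v = 1.781 − 0.933·log₁₀(100 − 71) = 0.41658.
t = T_v·H_d²/c_v = 0.41658×2.7²/4.5 = 0.6749 years.

t ≈ 0.675 years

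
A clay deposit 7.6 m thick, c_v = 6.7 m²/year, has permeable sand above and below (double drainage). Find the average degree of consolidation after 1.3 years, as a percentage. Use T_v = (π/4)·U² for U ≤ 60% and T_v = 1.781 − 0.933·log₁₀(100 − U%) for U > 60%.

Drainage path length: H_d = H/2 = 3.8 m (double drainage).
T_v = c_v·t/H_d² = 6.7×1.3/3.8² = 0.60319.
T_v = 0.60319 corresponds to the U > 60% branch:
U = 1 − 10^((1.781 − T_v)/0.933)/100 = 0.817

U ≈ 81.7 %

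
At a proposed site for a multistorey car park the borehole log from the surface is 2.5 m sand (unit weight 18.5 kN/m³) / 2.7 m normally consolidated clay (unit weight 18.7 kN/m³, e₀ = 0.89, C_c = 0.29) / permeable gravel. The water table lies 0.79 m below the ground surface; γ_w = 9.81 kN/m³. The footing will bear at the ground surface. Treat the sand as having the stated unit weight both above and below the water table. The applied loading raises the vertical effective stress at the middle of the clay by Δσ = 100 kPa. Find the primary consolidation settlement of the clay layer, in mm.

Mid-depth of clay below the ground surface: z = 2.5 + 2.7/2 = 3.85 m.
Total vertical stress at mid-clay: σ_v = 18.5×2.5 + 18.7×1.35 = 71.495 kPa.
Pore pressure: u = 9.81×(3.85 − 0.79) = 30.019 kPa.
Initial effective stress: σ'_0 = σ_v − u = 71.495 − 30.019 = 41.476 kPa.
Final effective stress: σ'_f = σ'_0 + Δσ = 41.476 + 100 = 141.48 kPa.
Normally consolidated clay, so the full stress increment lies on the virgin compression line:
S_c = C_c·H/(1+e₀)·log₁₀(σ'_f/σ'_0) = 0.29×2.7/(1+0.89)×log₁₀(141.48/41.476)
    = 0.41429 × 0.5329 = 0.2208 m

S_c ≈ 221 mm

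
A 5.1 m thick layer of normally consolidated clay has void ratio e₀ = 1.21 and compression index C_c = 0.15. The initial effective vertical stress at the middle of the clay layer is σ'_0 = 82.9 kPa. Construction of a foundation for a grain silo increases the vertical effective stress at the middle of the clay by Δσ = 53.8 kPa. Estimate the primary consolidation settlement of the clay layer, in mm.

S_c ≈ 75.2 mm

Final effective stress: σ'_f = σ'_0 + Δσ = 82.9 + 53.8 = 136.7 kPa.
Normally consolidated clay, so the full stress increment lies on the virgin compression line:
S_c = C_c·H/(1+e₀)·log₁₀(σ'_f/σ'_0) = 0.15×5.1/(1+1.21)×log₁₀(136.7/82.9)
    = 0.34615 × 0.21721 = 0.07519 m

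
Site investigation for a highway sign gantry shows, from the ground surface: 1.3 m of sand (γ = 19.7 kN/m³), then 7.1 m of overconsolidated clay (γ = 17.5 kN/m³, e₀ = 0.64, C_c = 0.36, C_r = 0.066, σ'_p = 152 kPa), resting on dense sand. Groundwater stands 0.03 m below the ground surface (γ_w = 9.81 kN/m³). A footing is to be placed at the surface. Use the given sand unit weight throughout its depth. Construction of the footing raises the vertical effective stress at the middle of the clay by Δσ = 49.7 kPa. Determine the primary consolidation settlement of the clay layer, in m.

S_c ≈ 0.0994 m

Mid-depth of clay below the ground surface: z = 1.3 + 7.1/2 = 4.85 m.
Total vertical stress at mid-clay: σ_v = 19.7×1.3 + 17.5×3.55 = 87.735 kPa.
Pore pressure: u = 9.81×(4.85 − 0.03) = 47.284 kPa.
Initial effective stress: σ'_0 = σ_v − u = 87.735 − 47.284 = 40.451 kPa.
Final effective stress: σ'_f = 40.451 + 49.7 = 90.151 kPa.
σ'_f = 90.151 ≤ σ'_p = 152 kPa, so the clay remains overconsolidated and only the recompression index applies:
S_c = C_r·H/(1+e₀)·log₁₀(σ'_f/σ'_0) = 0.066×7.1/1.64×log₁₀(90.151/40.451)
    = 0.28573 × 0.34804 = 0.09945 m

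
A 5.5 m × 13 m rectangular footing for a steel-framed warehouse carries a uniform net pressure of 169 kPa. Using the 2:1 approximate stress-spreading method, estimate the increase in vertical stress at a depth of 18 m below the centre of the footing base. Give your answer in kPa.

Δσ_z ≈ 16.6 kPa

By the 2:1 method the load spreads at 1 horizontal : 2 vertical, so at depth z the loaded area has grown by z in each plan dimension:
Δσ = qBL/((B+z)(L+z)) = 169×5.5×13/((5.5+18)(13+18)) = 16.587 kPa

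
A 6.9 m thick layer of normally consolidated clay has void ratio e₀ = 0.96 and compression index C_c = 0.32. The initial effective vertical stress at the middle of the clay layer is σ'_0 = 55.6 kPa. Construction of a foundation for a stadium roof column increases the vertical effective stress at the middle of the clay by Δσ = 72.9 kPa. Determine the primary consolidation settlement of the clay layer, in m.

S_c ≈ 0.41 m

Final effective stress: σ'_f = σ'_0 + Δσ = 55.6 + 72.9 = 128.5 kPa.
Normally consolidated clay, so the full stress increment lies on the virgin compression line:
S_c = C_c·H/(1+e₀)·log₁₀(σ'_f/σ'_0) = 0.32×6.9/(1+0.96)×log₁₀(128.5/55.6)
    = 1.1265 × 0.36383 = 0.4099 m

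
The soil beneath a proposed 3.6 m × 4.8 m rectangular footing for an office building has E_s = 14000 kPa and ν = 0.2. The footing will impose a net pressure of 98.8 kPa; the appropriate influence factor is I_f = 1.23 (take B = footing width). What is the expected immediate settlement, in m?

S_e ≈ 0.03 m

Immediate (elastic) settlement: S_e = q·B·(1−ν²)/E_s · I_f.
S_e = 98.8 × 3.6 × (1 − 0.2²) / 14000 × 1.23
    = 98.8 × 3.6 × 0.96 / 14000 × 1.23
    = 0.03 m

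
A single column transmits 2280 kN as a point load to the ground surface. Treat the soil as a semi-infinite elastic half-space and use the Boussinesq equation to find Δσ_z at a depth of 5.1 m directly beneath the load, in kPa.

Δσ_z ≈ 41.9 kPa

Boussinesq vertical stress below a point load on an elastic half-space:
Δσ_z = 3P/(2πz²) · [1 + (r/z)²]^(−5/2)
r/z = 0/5.1 = 0; [1+(r/z)²]^(−5/2) = 1.
Δσ_z = 3×2280/(2π×5.1²) × 1 = 41.854 × 1 = 41.85 kPa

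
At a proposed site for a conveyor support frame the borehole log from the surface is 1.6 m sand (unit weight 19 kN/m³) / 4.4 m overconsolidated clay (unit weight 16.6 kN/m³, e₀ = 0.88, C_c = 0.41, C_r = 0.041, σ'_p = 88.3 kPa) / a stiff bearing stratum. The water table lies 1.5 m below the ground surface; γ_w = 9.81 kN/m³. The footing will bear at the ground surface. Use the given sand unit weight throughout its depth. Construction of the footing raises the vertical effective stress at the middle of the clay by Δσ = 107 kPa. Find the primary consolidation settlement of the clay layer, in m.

S_c ≈ 0.253 m

Mid-depth of clay below the ground surface: z = 1.6 + 4.4/2 = 3.8 m.
Total vertical stress at mid-clay: σ_v = 19×1.6 + 16.6×2.2 = 66.92 kPa.
Pore pressure: u = 9.81×(3.8 − 1.5) = 22.563 kPa.
Initial effective stress: σ'_0 = σ_v − u = 66.92 − 22.563 = 44.357 kPa.
Final effective stress: σ'_f = 44.357 + 107 = 151.36 kPa.
σ'_f = 151.36 > σ'_p = 88.3 kPa, so the stress path crosses the preconsolidation pressure — recompression up to σ'_p, then virgin compression beyond:
S_c = H/(1+e₀)·[C_r·log₁₀(σ'_p/σ'_0) + C_c·log₁₀(σ'_f/σ'_p)]
    = 4.4/1.88 × [0.041×log₁₀(88.3/44.357) + 0.41×log₁₀(151.36/88.3)]
    = 2.3404 × [0.012259 + 0.095961] = 0.2533 m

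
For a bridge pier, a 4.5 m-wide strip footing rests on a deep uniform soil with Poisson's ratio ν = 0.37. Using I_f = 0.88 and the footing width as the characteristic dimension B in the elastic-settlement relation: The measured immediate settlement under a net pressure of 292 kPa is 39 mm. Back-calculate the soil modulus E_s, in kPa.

E_s ≈ 25600 kPa

S_e = q·B·(1−ν²)/E_s · I_f  ⇒  E_s = q·B·(1−ν²)·I_f / S_e.
E_s = 292 × 4.5 × 0.8631 × 0.88 / 0.039 = 25590 kPa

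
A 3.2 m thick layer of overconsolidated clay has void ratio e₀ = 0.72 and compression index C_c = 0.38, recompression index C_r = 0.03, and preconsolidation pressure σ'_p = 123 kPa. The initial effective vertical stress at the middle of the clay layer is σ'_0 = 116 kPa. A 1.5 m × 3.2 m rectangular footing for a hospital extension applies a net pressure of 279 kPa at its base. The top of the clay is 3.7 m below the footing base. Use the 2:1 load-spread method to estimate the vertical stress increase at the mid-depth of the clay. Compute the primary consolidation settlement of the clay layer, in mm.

Mid-depth of clay below the footing base: z = 3.7 + 3.2/2 = 5.3 m.
Stress increase at mid-clay by the 2:1 spreading method:
Δσ = qBL/((B+z)(L+z)) = 279×1.5×3.2/((1.5+5.3)(3.2+5.3)) = 23.17 kPa
Final effective stress: σ'_f = 116 + 23.17 = 139.17 kPa.
σ'_f = 139.17 > σ'_p = 123 kPa, so the stress path crosses the preconsolidation pressure — recompression up to σ'_p, then virgin compression beyond:
S_c = H/(1+e₀)·[C_r·log₁₀(σ'_p/σ'_0) + C_c·log₁₀(σ'_f/σ'_p)]
    = 3.2/1.72 × [0.03×log₁₀(123/116) + 0.38×log₁₀(139.17/123)]
    = 1.8605 × [0.00076341 + 0.020383] = 0.03934 m

S_c ≈ 39.3 mm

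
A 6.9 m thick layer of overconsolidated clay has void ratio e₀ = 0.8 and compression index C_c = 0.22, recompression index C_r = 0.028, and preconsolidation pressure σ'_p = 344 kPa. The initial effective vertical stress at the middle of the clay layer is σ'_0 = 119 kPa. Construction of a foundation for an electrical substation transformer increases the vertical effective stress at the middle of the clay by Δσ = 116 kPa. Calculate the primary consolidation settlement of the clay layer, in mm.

S_c ≈ 31.7 mm

Final effective stress: σ'_f = 119 + 116 = 235 kPa.
σ'_f = 235 ≤ σ'_p = 344 kPa, so the clay remains overconsolidated and only the recompression index applies:
S_c = C_r·H/(1+e₀)·log₁₀(σ'_f/σ'_0) = 0.028×6.9/1.8×log₁₀(235/119)
    = 0.10733 × 0.29552 = 0.03172 m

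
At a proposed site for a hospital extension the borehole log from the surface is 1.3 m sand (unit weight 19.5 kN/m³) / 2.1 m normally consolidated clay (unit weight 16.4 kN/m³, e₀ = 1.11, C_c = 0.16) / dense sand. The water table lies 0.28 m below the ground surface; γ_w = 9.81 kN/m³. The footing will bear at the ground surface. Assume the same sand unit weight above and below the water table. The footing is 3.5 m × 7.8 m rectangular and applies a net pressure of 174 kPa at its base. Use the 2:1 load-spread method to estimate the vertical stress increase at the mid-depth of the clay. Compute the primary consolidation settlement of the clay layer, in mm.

Mid-depth of clay below the ground surface: z = 1.3 + 2.1/2 = 2.35 m.
Total vertical stress at mid-clay: σ_v = 19.5×1.3 + 16.4×1.05 = 42.57 kPa.
Pore pressure: u = 9.81×(2.35 − 0.28) = 20.307 kPa.
Initial effective stress: σ'_0 = σ_v − u = 42.57 − 20.307 = 22.263 kPa.
Stress increase at mid-clay by the 2:1 spreading method:
Δσ = qBL/((B+z)(L+z)) = 174×3.5×7.8/((3.5+2.35)(7.8+2.35)) = 80 kPa
Final effective stress: σ'_f = σ'_0 + Δσ = 22.263 + 80 = 102.26 kPa.
Normally consolidated clay, so the full stress increment lies on the virgin compression line:
S_c = C_c·H/(1+e₀)·log₁₀(σ'_f/σ'_0) = 0.16×2.1/(1+1.11)×log₁₀(102.26/22.263)
    = 0.15924 × 0.66212 = 0.1054 m

S_c ≈ 105 mm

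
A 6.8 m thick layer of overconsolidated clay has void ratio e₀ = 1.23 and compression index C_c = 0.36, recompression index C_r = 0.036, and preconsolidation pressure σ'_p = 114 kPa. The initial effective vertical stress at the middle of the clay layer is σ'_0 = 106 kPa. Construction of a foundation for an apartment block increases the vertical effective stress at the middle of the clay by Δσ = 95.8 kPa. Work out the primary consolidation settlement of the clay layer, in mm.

Final effective stress: σ'_f = 106 + 95.8 = 201.8 kPa.
σ'_f = 201.8 > σ'_p = 114 kPa, so the stress path crosses the preconsolidation pressure — recompression up to σ'_p, then virgin compression beyond:
S_c = H/(1+e₀)·[C_r·log₁₀(σ'_p/σ'_0) + C_c·log₁₀(σ'_f/σ'_p)]
    = 6.8/2.23 × [0.036×log₁₀(114/106) + 0.36×log₁₀(201.8/114)]
    = 3.0493 × [0.0011376 + 0.089286] = 0.2757 m

S_c ≈ 276 mm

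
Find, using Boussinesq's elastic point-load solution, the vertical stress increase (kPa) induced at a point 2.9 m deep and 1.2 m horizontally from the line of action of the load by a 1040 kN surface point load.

Boussinesq vertical stress below a point load on an elastic half-space:
Δσ_z = 3P/(2πz²) · [1 + (r/z)²]^(−5/2)
r/z = 1.2/2.9 = 0.41379; [1+(r/z)²]^(−5/2) = 0.6736.
Δσ_z = 3×1040/(2π×2.9²) × 0.6736 = 59.044 × 0.6736 = 39.77 kPa

Δσ_z ≈ 39.8 kPa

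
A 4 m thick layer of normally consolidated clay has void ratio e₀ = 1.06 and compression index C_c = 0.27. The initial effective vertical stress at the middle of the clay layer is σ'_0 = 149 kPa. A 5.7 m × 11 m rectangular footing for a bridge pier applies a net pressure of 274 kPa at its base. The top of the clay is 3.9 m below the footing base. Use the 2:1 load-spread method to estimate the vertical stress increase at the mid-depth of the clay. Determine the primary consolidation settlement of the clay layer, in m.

Mid-depth of clay below the footing base: z = 3.9 + 4/2 = 5.9 m.
Stress increase at mid-clay by the 2:1 spreading method:
Δσ = qBL/((B+z)(L+z)) = 274×5.7×11/((5.7+5.9)(11+5.9)) = 87.634 kPa
Final effective stress: σ'_f = σ'_0 + Δσ = 149 + 87.634 = 236.63 kPa.
Normally consolidated clay, so the full stress increment lies on the virgin compression line:
S_c = C_c·H/(1+e₀)·log₁₀(σ'_f/σ'_0) = 0.27×4/(1+1.06)×log₁₀(236.63/149)
    = 0.52427 × 0.20088 = 0.1053 m

S_c ≈ 0.105 m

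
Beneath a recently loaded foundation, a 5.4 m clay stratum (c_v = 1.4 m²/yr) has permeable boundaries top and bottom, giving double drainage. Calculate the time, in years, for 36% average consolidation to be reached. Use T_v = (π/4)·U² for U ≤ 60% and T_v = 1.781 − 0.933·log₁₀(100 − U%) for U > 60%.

t ≈ 0.53 years

Drainage path length: H_d = H/2 = 2.7 m (double drainage).
U ≤ 60%: T_v = (π/4)·U² = (π/4)×0.36² = 0.10179.
t = T_v·H_d²/c_v = 0.10179×2.7²/1.4 = 0.53 years.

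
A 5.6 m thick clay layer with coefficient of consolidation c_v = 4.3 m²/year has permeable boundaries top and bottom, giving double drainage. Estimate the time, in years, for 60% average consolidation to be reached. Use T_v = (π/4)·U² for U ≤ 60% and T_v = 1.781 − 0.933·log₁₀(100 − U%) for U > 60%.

Drainage path length: H_d = H/2 = 2.8 m (double drainage).
U ≤ 60%: T_v = (π/4)·U² = (π/4)×0.6² = 0.28274.
t = T_v·H_d²/c_v = 0.28274×2.8²/4.3 = 0.5155 years.

t ≈ 0.516 years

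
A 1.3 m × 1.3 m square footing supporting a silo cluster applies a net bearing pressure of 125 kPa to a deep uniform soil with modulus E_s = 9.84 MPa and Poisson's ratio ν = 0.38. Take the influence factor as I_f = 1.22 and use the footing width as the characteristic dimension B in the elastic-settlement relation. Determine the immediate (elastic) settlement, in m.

S_e ≈ 0.0172 m

Immediate (elastic) settlement: S_e = q·B·(1−ν²)/E_s · I_f.
E_s = 9.84 MPa = 9840 kPa.
S_e = 125 × 1.3 × (1 − 0.38²) / 9840 × 1.22
    = 125 × 1.3 × 0.8556 / 9840 × 1.22
    = 0.01724 m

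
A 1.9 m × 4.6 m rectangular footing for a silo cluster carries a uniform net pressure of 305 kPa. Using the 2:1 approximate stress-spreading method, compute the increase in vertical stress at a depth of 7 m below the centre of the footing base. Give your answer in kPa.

Δσ_z ≈ 25.8 kPa

By the 2:1 method the load spreads at 1 horizontal : 2 vertical, so at depth z the loaded area has grown by z in each plan dimension:
Δσ = qBL/((B+z)(L+z)) = 305×1.9×4.6/((1.9+7)(4.6+7)) = 25.82 kPa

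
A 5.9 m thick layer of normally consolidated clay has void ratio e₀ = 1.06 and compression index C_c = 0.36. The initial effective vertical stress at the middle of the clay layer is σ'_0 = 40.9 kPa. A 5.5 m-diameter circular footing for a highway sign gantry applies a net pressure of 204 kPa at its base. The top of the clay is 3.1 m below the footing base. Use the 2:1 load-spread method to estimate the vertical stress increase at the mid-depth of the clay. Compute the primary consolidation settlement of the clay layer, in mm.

S_c ≈ 339 mm

Mid-depth of clay below the footing base: z = 3.1 + 5.9/2 = 6.05 m.
Stress increase at mid-clay by the 2:1 spreading method:
Δσ ≈ qD²/(D+z)² = 204×5.5²/(5.5+6.05)² = 46.259 kPa
Final effective stress: σ'_f = σ'_0 + Δσ = 40.9 + 46.259 = 87.159 kPa.
Normally consolidated clay, so the full stress increment lies on the virgin compression line:
S_c = C_c·H/(1+e₀)·log₁₀(σ'_f/σ'_0) = 0.36×5.9/(1+1.06)×log₁₀(87.159/40.9)
    = 1.0311 × 0.32859 = 0.3388 m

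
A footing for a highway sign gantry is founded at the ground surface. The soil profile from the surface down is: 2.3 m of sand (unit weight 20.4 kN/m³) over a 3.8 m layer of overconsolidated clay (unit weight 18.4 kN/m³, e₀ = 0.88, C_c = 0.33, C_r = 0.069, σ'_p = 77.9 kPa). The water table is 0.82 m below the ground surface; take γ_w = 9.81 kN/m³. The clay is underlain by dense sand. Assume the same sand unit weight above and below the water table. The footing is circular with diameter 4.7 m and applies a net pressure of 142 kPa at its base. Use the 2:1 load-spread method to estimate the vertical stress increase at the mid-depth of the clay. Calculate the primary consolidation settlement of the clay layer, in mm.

S_c ≈ 64.8 mm

Mid-depth of clay below the ground surface: z = 2.3 + 3.8/2 = 4.2 m.
Total vertical stress at mid-clay: σ_v = 20.4×2.3 + 18.4×1.9 = 81.88 kPa.
Pore pressure: u = 9.81×(4.2 − 0.82) = 33.158 kPa.
Initial effective stress: σ'_0 = σ_v − u = 81.88 − 33.158 = 48.722 kPa.
Stress increase at mid-clay by the 2:1 spreading method:
Δσ ≈ qD²/(D+z)² = 142×4.7²/(4.7+4.2)² = 39.601 kPa
Final effective stress: σ'_f = 48.722 + 39.601 = 88.323 kPa.
σ'_f = 88.323 > σ'_p = 77.9 kPa, so the stress path crosses the preconsolidation pressure — recompression up to σ'_p, then virgin compression beyond:
S_c = H/(1+e₀)·[C_r·log₁₀(σ'_p/σ'_0) + C_c·log₁₀(σ'_f/σ'_p)]
    = 3.8/1.88 × [0.069×log₁₀(77.9/48.722) + 0.33×log₁₀(88.323/77.9)]
    = 2.0213 × [0.014063 + 0.017997] = 0.0648 m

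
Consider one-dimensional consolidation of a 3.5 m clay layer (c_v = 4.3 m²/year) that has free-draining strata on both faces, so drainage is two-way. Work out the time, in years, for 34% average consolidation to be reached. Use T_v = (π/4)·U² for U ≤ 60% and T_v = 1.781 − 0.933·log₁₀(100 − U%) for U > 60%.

t ≈ 0.0647 years

Drainage path length: H_d = H/2 = 1.75 m (double drainage).
U ≤ 60%: T_v = (π/4)·U² = (π/4)×0.34² = 0.090792.
t = T_v·H_d²/c_v = 0.090792×1.75²/4.3 = 0.06466 years.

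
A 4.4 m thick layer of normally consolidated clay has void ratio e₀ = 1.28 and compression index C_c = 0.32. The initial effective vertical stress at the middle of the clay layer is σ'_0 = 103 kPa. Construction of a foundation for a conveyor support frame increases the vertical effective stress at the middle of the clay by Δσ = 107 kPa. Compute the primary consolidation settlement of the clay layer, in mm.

Final effective stress: σ'_f = σ'_0 + Δσ = 103 + 107 = 210 kPa.
Normally consolidated clay, so the full stress increment lies on the virgin compression line:
S_c = C_c·H/(1+e₀)·log₁₀(σ'_f/σ'_0) = 0.32×4.4/(1+1.28)×log₁₀(210/103)
    = 0.61754 × 0.30938 = 0.1911 m

S_c ≈ 191 mm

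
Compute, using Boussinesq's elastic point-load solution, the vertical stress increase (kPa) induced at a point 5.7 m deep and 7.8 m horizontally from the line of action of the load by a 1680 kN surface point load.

Δσ_z ≈ 1.77 kPa

Boussinesq vertical stress below a point load on an elastic half-space:
Δσ_z = 3P/(2πz²) · [1 + (r/z)²]^(−5/2)
r/z = 7.8/5.7 = 1.3684; [1+(r/z)²]^(−5/2) = 0.071502.
Δσ_z = 3×1680/(2π×5.7²) × 0.071502 = 24.689 × 0.071502 = 1.765 kPa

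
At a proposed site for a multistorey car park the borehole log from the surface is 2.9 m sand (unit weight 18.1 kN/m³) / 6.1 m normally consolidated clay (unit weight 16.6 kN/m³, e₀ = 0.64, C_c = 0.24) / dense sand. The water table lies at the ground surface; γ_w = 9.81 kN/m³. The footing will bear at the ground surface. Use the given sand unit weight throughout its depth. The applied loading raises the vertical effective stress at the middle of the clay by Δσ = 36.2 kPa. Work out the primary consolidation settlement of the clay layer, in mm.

Mid-depth of clay below the ground surface: z = 2.9 + 6.1/2 = 5.95 m.
Total vertical stress at mid-clay: σ_v = 18.1×2.9 + 16.6×3.05 = 103.12 kPa.
Pore pressure: u = 9.81×(5.95 − 0) = 58.37 kPa.
Initial effective stress: σ'_0 = σ_v − u = 103.12 − 58.37 = 44.75 kPa.
Final effective stress: σ'_f = σ'_0 + Δσ = 44.75 + 36.2 = 80.95 kPa.
Normally consolidated clay, so the full stress increment lies on the virgin compression line:
S_c = C_c·H/(1+e₀)·log₁₀(σ'_f/σ'_0) = 0.24×6.1/(1+0.64)×log₁₀(80.95/44.75)
    = 0.89268 × 0.25742 = 0.2298 m

S_c ≈ 230 mm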